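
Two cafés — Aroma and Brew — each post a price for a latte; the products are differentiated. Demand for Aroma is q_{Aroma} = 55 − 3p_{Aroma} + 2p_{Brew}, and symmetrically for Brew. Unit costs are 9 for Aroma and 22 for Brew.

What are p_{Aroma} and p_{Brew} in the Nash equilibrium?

22.9375, 27.8125

Aroma's profit: π = (p_{Aroma} − 9)(55 − 3p_{Aroma} + 2p_{Brew}).
∂π/∂p_{Aroma} = 82 − 6p_{Aroma} + 2p_{Brew} = 0 ⇒ p_{Aroma} = 41/3 + (1/3)p_{Brew}.
Similarly p_{Brew} = 121/6 + (1/3)p_{Aroma}.
Substituting the second reaction function into the first: p_{Aroma} = 41/3 + (1/3)(121/6 + (1/3)p_{Aroma}), which gives (8/9)p_{Aroma} = 367/18 ⇒ p_{Aroma} = 22.9375.
Then p_{Brew} = 121/6 + (1/3)·22.9375 = 27.8125.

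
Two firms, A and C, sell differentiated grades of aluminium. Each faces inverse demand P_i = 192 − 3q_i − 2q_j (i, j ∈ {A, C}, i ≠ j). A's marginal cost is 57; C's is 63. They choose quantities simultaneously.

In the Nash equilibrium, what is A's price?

108.75

Firm A's profit: π = q_A(192 − 3q_A − 2q_C) − 57q_A.
∂π/∂q_A = 135 − 6q_A − 2q_C = 0 ⇒ q_A = 22.5 − (1/3)q_C.
Similarly q_C = 21.5 − (1/3)q_A.
Solving the two reaction functions simultaneously: (1 − (−1/3)(−1/3))q_A = 22.5 − (1/3)·21.5, so (8/9)q_A = 46/3 and q_A = 17.25.
Then q_C = 21.5 − (1/3)·17.25 = 15.75.
P_A = 192 − 3·17.25 − 2·15.75 = 108.75.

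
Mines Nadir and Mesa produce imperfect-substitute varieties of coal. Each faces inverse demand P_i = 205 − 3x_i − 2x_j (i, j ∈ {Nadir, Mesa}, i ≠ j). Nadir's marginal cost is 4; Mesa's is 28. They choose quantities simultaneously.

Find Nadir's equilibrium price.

83.875

Mine Nadir's profit: π = x_{Nadir}(205 − 3x_{Nadir} − 2x_{Mesa}) − 4x_{Nadir}.
∂π/∂x_{Nadir} = 201 − 6x_{Nadir} − 2x_{Mesa} = 0 ⇒ x_{Nadir} = 33.5 − (1/3)x_{Mesa}.
Similarly x_{Mesa} = 29.5 − (1/3)x_{Nadir}.
Substituting the second reaction function into the first: x_{Nadir} = 33.5 − (1/3)(29.5 − (1/3)x_{Nadir}), which gives (8/9)x_{Nadir} = 71/3 ⇒ x_{Nadir} = 26.625.
Then x_{Mesa} = 29.5 − (1/3)·26.625 = 20.625.
P_{Nadir} = 205 − 3·26.625 − 2·20.625 = 83.875.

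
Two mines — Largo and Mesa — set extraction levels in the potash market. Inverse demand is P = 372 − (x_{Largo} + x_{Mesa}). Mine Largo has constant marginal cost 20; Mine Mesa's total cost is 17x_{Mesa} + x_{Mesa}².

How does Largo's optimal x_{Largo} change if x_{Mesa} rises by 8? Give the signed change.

-4

Mine Largo's profit: π = x_{Largo}(372 − (x_{Largo} + x_{Mesa})) − 20x_{Largo}.
∂π/∂x_{Largo} = 352 − 2x_{Largo} − x_{Mesa} = 0, so x_{Largo} = 176 − 0.5x_{Mesa}.
The reaction-function slope is −0.5, so an 8-unit rise in x_{Mesa} moves x_{Largo} by −0.5 × 8 = −4. Largo's best response falls — the actions are strategic substitutes.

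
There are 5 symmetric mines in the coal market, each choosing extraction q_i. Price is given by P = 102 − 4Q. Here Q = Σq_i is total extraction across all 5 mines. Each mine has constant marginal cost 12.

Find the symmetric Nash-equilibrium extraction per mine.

3.75

A representative mine's profit is π_i = q_i(102 − 4Q) − 12q_i, with Q = q_i + Σ_{j≠i} q_j.
First-order condition: 90 − 8q_i − 4Σ_{j≠i} q_j = 0.
With identical mines, set every q_j = q: then 90 − 8q − 16q = 0, i.e. q = 90/24 = 3.75.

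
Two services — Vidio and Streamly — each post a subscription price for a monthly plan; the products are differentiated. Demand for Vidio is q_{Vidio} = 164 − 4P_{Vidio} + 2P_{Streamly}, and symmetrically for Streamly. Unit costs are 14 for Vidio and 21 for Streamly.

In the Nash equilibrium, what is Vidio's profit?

2227.84

Vidio's profit: π = (P_{Vidio} − 14)(164 − 4P_{Vidio} + 2P_{Streamly}).
∂π/∂P_{Vidio} = 220 − 8P_{Vidio} + 2P_{Streamly} = 0 ⇒ P_{Vidio} = 27.5 + 0.25P_{Streamly}.
Similarly P_{Streamly} = 31 + 0.25P_{Vidio}.
Substituting the second reaction function into the first: P_{Vidio} = 27.5 + 0.25(31 + 0.25P_{Vidio}), which gives 0.9375P_{Vidio} = 35.25 ⇒ P_{Vidio} = 37.6.
Then P_{Streamly} = 31 + 0.25·37.6 = 40.4.
q_{Vidio} = 164 − 4·37.6 + 2·40.4 = 94.4.
Profit = (37.6 − 14)·94.4 = 2227.84.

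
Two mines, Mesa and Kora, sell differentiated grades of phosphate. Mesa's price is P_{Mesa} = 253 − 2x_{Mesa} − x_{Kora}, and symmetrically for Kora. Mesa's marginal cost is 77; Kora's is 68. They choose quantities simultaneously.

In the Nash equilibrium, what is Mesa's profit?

2394.32

Mine Mesa's profit: π = x_{Mesa}(253 − 2x_{Mesa} − x_{Kora}) − 77x_{Mesa}.
∂π/∂x_{Mesa} = 176 − 4x_{Mesa} − x_{Kora} = 0 ⇒ x_{Mesa} = 44 − 0.25x_{Kora}.
Similarly x_{Kora} = 46.25 − 0.25x_{Mesa}.
Substituting the second reaction function into the first: x_{Mesa} = 44 − 0.25(46.25 − 0.25x_{Mesa}), which gives 0.9375x_{Mesa} = 32.4375 ⇒ x_{Mesa} = 34.6.
Then x_{Kora} = 46.25 − 0.25·34.6 = 37.6.
P_{Mesa} = 253 − 2·34.6 − 37.6 = 146.2.
Profit = (146.2 − 77)·34.6 = 2394.32.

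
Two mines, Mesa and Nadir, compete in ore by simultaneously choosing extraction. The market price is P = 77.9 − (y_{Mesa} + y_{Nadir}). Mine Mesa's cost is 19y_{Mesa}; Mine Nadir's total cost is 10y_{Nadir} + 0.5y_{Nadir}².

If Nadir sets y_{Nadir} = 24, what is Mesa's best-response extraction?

Mine Mesa's profit: π = y_{Mesa}(77.9 − (y_{Mesa} + y_{Nadir})) − 19y_{Mesa}.
∂π/∂y_{Mesa} = 58.9 − 2y_{Mesa} − y_{Nadir} = 0, so y_{Mesa} = 29.45 − 0.5y_{Nadir}.
At y_{Nadir} = 24: y_{Mesa} = 29.45 − 0.5·24 = 17.45.

17.45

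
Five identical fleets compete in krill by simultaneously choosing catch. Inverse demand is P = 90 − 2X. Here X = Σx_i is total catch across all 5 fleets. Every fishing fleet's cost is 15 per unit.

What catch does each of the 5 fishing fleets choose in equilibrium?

6.25

A representative fishing fleet's profit is π_i = x_i(90 − 2X) − 15x_i, with X = x_i + Σ_{j≠i} x_j.
First-order condition: 75 − 4x_i − 2Σ_{j≠i} x_j = 0.
With identical fishing fleets, set every x_j = x: then 75 − 4x − 8x = 0, i.e. x = 75/12 = 6.25.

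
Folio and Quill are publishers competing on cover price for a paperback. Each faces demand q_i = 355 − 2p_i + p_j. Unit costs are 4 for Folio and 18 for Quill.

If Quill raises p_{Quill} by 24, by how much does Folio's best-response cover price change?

6

Folio's profit: π = (p_{Folio} − 4)(355 − 2p_{Folio} + p_{Quill}).
∂π/∂p_{Folio} = 363 − 4p_{Folio} + p_{Quill} = 0 ⇒ p_{Folio} = 90.75 + 0.25p_{Quill}.
The reaction-function slope is 0.25, so a 24-unit rise in p_{Quill} moves p_{Folio} by 0.25 × 24 = 6. Folio's best response rises — the actions are strategic complements.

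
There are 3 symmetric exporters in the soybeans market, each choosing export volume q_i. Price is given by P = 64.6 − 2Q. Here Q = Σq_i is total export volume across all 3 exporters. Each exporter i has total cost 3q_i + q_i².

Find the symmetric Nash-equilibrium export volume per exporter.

6.16

A representative exporter's profit is π_i = q_i(64.6 − 2Q) − 3q_i − q_i², with Q = q_i + Σ_{j≠i} q_j.
First-order condition: 61.6 − 6q_i − 2Σ_{j≠i} q_j = 0.
Imposing symmetry (q_j = q for all j) turns Σ_{j≠i} q_j into 2q, so 61.6 = 10q and q = 6.16.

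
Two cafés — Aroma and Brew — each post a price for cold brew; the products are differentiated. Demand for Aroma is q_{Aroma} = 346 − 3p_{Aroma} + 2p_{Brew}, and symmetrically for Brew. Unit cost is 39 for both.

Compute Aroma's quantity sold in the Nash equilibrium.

Aroma's profit: π = (p_{Aroma} − 39)(346 − 3p_{Aroma} + 2p_{Brew}).
∂π/∂p_{Aroma} = 463 − 6p_{Aroma} + 2p_{Brew} = 0 ⇒ p_{Aroma} = 463/6 + (1/3)p_{Brew}.
Setting p_{Aroma} = p_{Brew} in the reaction function: p_{Aroma} = 463/6 + (1/3)p_{Aroma}, so p_{Aroma} = (463/6) / (2/3) = 115.75.
q_{Aroma} = 346 − 3·115.75 + 2·115.75 = 230.25.

230.25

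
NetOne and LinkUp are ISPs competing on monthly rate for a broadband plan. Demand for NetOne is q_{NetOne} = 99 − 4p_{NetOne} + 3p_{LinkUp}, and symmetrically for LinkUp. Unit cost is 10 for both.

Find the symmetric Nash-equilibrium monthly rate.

27.8

NetOne's profit: π = (p_{NetOne} − 10)(99 − 4p_{NetOne} + 3p_{LinkUp}).
∂π/∂p_{NetOne} = 139 − 8p_{NetOne} + 3p_{LinkUp} = 0 ⇒ p_{NetOne} = 17.375 + 0.375p_{LinkUp}.
The game is symmetric, so in equilibrium p_{LinkUp} = p_{NetOne}: the reaction function gives 0.625p_{NetOne} = 17.375, hence p_{NetOne} = 27.8.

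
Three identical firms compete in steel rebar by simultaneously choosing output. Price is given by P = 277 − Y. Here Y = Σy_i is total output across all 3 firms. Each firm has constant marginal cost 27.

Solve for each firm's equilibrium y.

62.5

A representative firm's profit is π_i = y_i(277 − Y) − 27y_i, with Y = y_i + Σ_{j≠i} y_j.
First-order condition: 250 − 2y_i − Σ_{j≠i} y_j = 0.
In a symmetric equilibrium every firm chooses the same y, so Σ_{j≠i} y_j = 2y. The condition becomes 250 − 4y = 0, giving y = 250/4 = 62.5.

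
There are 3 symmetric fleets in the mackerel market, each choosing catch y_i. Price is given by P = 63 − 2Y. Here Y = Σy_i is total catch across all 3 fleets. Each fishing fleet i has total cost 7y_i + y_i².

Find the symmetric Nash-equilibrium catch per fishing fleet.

A representative fishing fleet's profit is π_i = y_i(63 − 2Y) − 7y_i − y_i², with Y = y_i + Σ_{j≠i} y_j.
First-order condition: 56 − 6y_i − 2Σ_{j≠i} y_j = 0.
With identical fishing fleets, set every y_j = y: then 56 − 6y − 4y = 0, i.e. y = 56/10 = 5.6.

5.6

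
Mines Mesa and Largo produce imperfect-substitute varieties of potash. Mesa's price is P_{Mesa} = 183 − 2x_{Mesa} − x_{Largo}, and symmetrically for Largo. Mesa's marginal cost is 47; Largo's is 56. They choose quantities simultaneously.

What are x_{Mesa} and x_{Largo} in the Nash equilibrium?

Mine Mesa's profit: π = x_{Mesa}(183 − 2x_{Mesa} − x_{Largo}) − 47x_{Mesa}.
∂π/∂x_{Mesa} = 136 − 4x_{Mesa} − x_{Largo} = 0 ⇒ x_{Mesa} = 34 − 0.25x_{Largo}.
Similarly x_{Largo} = 31.75 − 0.25x_{Mesa}.
Solving the two reaction functions simultaneously: (1 − (−0.25)(−0.25))x_{Mesa} = 34 − 0.25·31.75, so 0.9375x_{Mesa} = 26.0625 and x_{Mesa} = 27.8.
Then x_{Largo} = 31.75 − 0.25·27.8 = 24.8.

27.8, 24.8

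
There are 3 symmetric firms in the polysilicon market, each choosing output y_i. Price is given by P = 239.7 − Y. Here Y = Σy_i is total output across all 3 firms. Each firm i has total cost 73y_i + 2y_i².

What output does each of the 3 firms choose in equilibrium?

20.8375

A representative firm's profit is π_i = y_i(239.7 − Y) − 73y_i − 2y_i², with Y = y_i + Σ_{j≠i} y_j.
First-order condition: 166.7 − 6y_i − Σ_{j≠i} y_j = 0.
In a symmetric equilibrium every firm chooses the same y, so Σ_{j≠i} y_j = 2y. The condition becomes 166.7 − 8y = 0, giving y = 166.7/8 = 20.8375.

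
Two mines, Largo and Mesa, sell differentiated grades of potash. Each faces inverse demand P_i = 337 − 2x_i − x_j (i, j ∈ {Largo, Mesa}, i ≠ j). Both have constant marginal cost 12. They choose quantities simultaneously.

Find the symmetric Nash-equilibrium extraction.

65

Mine Largo's profit: π = x_{Largo}(337 − 2x_{Largo} − x_{Mesa}) − 12x_{Largo}.
∂π/∂x_{Largo} = 325 − 4x_{Largo} − x_{Mesa} = 0 ⇒ x_{Largo} = 81.25 − 0.25x_{Mesa}.
Setting x_{Largo} = x_{Mesa} in the reaction function: x_{Largo} = 81.25 − 0.25x_{Largo}, so x_{Largo} = 81.25 / 1.25 = 65.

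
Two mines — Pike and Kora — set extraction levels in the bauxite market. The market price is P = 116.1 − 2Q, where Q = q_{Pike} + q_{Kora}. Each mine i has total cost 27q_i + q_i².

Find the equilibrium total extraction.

22.275

Mine Pike's profit: π = q_{Pike}(116.1 − 2(q_{Pike} + q_{Kora})) − 27q_{Pike} − q_{Pike}².
∂π/∂q_{Pike} = 89.1 − 6q_{Pike} − 2q_{Kora} = 0, so q_{Pike} = 14.85 − (1/3)q_{Kora}.
The game is symmetric, so in equilibrium q_{Kora} = q_{Pike}: the reaction function gives (4/3)q_{Pike} = 14.85, hence q_{Pike} = 11.1375.
Total extraction: 11.1375 + 11.1375 = 22.275.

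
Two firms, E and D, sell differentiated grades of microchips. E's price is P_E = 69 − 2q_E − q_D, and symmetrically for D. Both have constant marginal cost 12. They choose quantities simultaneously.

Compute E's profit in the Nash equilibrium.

259.92

Firm E's profit: π = q_E(69 − 2q_E − q_D) − 12q_E.
∂π/∂q_E = 57 − 4q_E − q_D = 0 ⇒ q_E = 14.25 − 0.25q_D.
Setting q_E = q_D in the reaction function: q_E = 14.25 − 0.25q_E, so q_E = 14.25 / 1.25 = 11.4.
P_E = 69 − 2·11.4 − 11.4 = 34.8.
Profit = (34.8 − 12)·11.4 = 259.92.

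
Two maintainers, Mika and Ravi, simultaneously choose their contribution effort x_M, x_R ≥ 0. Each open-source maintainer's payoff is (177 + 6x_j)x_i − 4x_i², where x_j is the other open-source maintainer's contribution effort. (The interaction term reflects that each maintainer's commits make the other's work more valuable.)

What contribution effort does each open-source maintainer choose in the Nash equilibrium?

88.5

Mika's payoff is (177 + 6x_R)x_M − 4x_M².
∂π/∂x_M = 177 + 6x_R − 8x_M = 0, so x_M = 22.125 + 0.75x_R.
Setting x_M = x_R in the reaction function: x_M = 22.125 + 0.75x_M, so x_M = 22.125 / 0.25 = 88.5.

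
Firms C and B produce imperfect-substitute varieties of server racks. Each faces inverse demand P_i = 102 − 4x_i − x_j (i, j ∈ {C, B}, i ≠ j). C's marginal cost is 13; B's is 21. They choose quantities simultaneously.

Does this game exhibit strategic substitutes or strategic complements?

Firm C's profit: π = x_C(102 − 4x_C − x_B) − 13x_C.
∂π/∂x_C = 89 − 8x_C − x_B = 0 ⇒ x_C = 11.125 − 0.125x_B.
The best-response slope dx_C/dx_B = −0.125 < 0: the reaction function is downward-sloping, so the choices are strategic substitutes.

strategic substitutes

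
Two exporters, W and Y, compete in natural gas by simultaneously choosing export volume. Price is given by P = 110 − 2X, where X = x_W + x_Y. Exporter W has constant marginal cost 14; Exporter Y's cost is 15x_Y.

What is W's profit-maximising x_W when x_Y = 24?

12

Exporter W's profit: π = x_W(110 − 2(x_W + x_Y)) − 14x_W.
∂π/∂x_W = 96 − 4x_W − 2x_Y = 0, so x_W = 24 − 0.5x_Y.
At x_Y = 24: x_W = 24 − 0.5·24 = 12.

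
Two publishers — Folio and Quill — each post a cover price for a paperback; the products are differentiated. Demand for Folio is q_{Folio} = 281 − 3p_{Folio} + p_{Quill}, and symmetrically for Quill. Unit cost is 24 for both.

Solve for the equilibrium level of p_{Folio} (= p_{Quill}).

Folio's profit: π = (p_{Folio} − 24)(281 − 3p_{Folio} + p_{Quill}).
∂π/∂p_{Folio} = 353 − 6p_{Folio} + p_{Quill} = 0 ⇒ p_{Folio} = 353/6 + (1/6)p_{Quill}.
By symmetry p_{Quill} = p_{Folio}; substituting into the reaction function, (5/6)p_{Folio} = 353/6 and p_{Folio} = 70.6.

70.6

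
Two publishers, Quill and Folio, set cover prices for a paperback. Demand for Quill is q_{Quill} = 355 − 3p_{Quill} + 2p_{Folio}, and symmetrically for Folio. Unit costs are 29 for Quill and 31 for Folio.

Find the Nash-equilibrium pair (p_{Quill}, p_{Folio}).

110.875, 111.625

Quill's profit: π = (p_{Quill} − 29)(355 − 3p_{Quill} + 2p_{Folio}).
∂π/∂p_{Quill} = 442 − 6p_{Quill} + 2p_{Folio} = 0 ⇒ p_{Quill} = 221/3 + (1/3)p_{Folio}.
Similarly p_{Folio} = 224/3 + (1/3)p_{Quill}.
Plugging p_{Folio} into Quill's best response: p_{Quill} = 221/3 + (1/3)(224/3 + (1/3)p_{Quill}) ⇒ (8/9)p_{Quill} = 887/9, so p_{Quill} = 110.875.
Then p_{Folio} = 224/3 + (1/3)·110.875 = 111.625.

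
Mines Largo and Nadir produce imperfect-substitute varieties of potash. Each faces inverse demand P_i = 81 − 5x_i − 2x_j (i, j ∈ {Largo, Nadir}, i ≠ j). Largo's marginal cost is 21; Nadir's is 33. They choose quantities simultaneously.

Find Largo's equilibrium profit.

137.8125

Mine Largo's profit: π = x_{Largo}(81 − 5x_{Largo} − 2x_{Nadir}) − 21x_{Largo}.
∂π/∂x_{Largo} = 60 − 10x_{Largo} − 2x_{Nadir} = 0 ⇒ x_{Largo} = 6 − 0.2x_{Nadir}.
Similarly x_{Nadir} = 4.8 − 0.2x_{Largo}.
Solving the two reaction functions simultaneously: (1 − (−0.2)(−0.2))x_{Largo} = 6 − 0.2·4.8, so 0.96x_{Largo} = 5.04 and x_{Largo} = 5.25.
Then x_{Nadir} = 4.8 − 0.2·5.25 = 3.75.
P_{Largo} = 81 − 5·5.25 − 2·3.75 = 47.25.
Profit = (47.25 − 21)·5.25 = 137.8125.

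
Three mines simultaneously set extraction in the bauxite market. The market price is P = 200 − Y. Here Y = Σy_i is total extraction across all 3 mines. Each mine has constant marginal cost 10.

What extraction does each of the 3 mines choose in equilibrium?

47.5

A representative mine's profit is π_i = y_i(200 − Y) − 10y_i, with Y = y_i + Σ_{j≠i} y_j.
First-order condition: 190 − 2y_i − Σ_{j≠i} y_j = 0.
With identical mines, set every y_j = y: then 190 − 2y − 2y = 0, i.e. y = 190/4 = 47.5.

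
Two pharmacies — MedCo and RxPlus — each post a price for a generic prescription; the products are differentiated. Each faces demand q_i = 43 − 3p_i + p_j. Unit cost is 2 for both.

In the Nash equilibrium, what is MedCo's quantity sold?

MedCo's profit: π = (p_{MedCo} − 2)(43 − 3p_{MedCo} + p_{RxPlus}).
∂π/∂p_{MedCo} = 49 − 6p_{MedCo} + p_{RxPlus} = 0 ⇒ p_{MedCo} = 49/6 + (1/6)p_{RxPlus}.
By symmetry p_{RxPlus} = p_{MedCo}; substituting into the reaction function, (5/6)p_{MedCo} = 49/6 and p_{MedCo} = 9.8.
q_{MedCo} = 43 − 3·9.8 + 9.8 = 23.4.

23.4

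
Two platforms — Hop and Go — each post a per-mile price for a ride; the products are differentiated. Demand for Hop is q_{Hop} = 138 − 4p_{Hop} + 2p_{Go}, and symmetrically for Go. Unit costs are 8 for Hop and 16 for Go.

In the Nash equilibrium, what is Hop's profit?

1831.84

Hop's profit: π = (p_{Hop} − 8)(138 − 4p_{Hop} + 2p_{Go}).
∂π/∂p_{Hop} = 170 − 8p_{Hop} + 2p_{Go} = 0 ⇒ p_{Hop} = 21.25 + 0.25p_{Go}.
Similarly p_{Go} = 25.25 + 0.25p_{Hop}.
Solving the two reaction functions simultaneously: (1 − (0.25)(0.25))p_{Hop} = 21.25 + 0.25·25.25, so 0.9375p_{Hop} = 27.5625 and p_{Hop} = 29.4.
Then p_{Go} = 25.25 + 0.25·29.4 = 32.6.
q_{Hop} = 138 − 4·29.4 + 2·32.6 = 85.6.
Profit = (29.4 − 8)·85.6 = 1831.84.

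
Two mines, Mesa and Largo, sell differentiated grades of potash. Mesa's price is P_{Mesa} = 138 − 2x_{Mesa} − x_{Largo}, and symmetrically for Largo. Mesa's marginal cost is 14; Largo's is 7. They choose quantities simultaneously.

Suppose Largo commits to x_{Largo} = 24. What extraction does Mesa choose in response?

Mine Mesa's profit: π = x_{Mesa}(138 − 2x_{Mesa} − x_{Largo}) − 14x_{Mesa}.
∂π/∂x_{Mesa} = 124 − 4x_{Mesa} − x_{Largo} = 0 ⇒ x_{Mesa} = 31 − 0.25x_{Largo}.
At x_{Largo} = 24: x_{Mesa} = 31 − 0.25·24 = 25.

25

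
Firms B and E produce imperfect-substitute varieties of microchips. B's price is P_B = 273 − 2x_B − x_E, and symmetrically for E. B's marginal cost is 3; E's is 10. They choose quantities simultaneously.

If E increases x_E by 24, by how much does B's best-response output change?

Firm B's profit: π = x_B(273 − 2x_B − x_E) − 3x_B.
∂π/∂x_B = 270 − 4x_B − x_E = 0 ⇒ x_B = 67.5 − 0.25x_E.
The reaction-function slope is −0.25, so a 24-unit rise in x_E moves x_B by −0.25 × 24 = −6. B's best response falls — the actions are strategic substitutes.

-6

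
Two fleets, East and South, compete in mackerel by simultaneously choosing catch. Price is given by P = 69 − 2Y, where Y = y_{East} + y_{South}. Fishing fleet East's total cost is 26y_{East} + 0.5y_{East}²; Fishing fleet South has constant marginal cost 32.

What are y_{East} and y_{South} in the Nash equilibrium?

6.125, 6.1875

Fishing fleet East's profit: π = y_{East}(69 − 2(y_{East} + y_{South})) − 26y_{East} − 0.5y_{East}².
∂π/∂y_{East} = 43 − 5y_{East} − 2y_{South} = 0, so y_{East} = 8.6 − 0.4y_{South}.
For South: ∂π/∂y_{South} = 37 − 4y_{South} − 2y_{East} = 0 ⇒ y_{South} = 9.25 − 0.5y_{East}.
Substituting the second reaction function into the first: y_{East} = 8.6 − 0.4(9.25 − 0.5y_{East}), which gives 0.8y_{East} = 4.9 ⇒ y_{East} = 6.125.
Then y_{South} = 9.25 − 0.5·6.125 = 6.1875.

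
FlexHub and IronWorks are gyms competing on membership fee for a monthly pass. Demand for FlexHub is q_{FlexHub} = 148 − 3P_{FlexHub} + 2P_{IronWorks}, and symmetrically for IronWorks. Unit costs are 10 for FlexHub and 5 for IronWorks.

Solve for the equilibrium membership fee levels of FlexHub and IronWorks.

FlexHub's profit: π = (P_{FlexHub} − 10)(148 − 3P_{FlexHub} + 2P_{IronWorks}).
∂π/∂P_{FlexHub} = 178 − 6P_{FlexHub} + 2P_{IronWorks} = 0 ⇒ P_{FlexHub} = 89/3 + (1/3)P_{IronWorks}.
Similarly P_{IronWorks} = 163/6 + (1/3)P_{FlexHub}.
Plugging P_{IronWorks} into FlexHub's best response: P_{FlexHub} = 89/3 + (1/3)(163/6 + (1/3)P_{FlexHub}) ⇒ (8/9)P_{FlexHub} = 697/18, so P_{FlexHub} = 43.5625.
Then P_{IronWorks} = 163/6 + (1/3)·43.5625 = 41.6875.

43.5625, 41.6875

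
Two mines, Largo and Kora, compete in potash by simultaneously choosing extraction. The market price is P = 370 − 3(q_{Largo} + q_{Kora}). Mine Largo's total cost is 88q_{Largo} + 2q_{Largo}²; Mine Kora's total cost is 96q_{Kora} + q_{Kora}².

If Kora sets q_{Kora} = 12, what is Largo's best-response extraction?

24.6

Mine Largo's profit: π = q_{Largo}(370 − 3(q_{Largo} + q_{Kora})) − 88q_{Largo} − 2q_{Largo}².
∂π/∂q_{Largo} = 282 − 10q_{Largo} − 3q_{Kora} = 0, so q_{Largo} = 28.2 − 0.3q_{Kora}.
At q_{Kora} = 12: q_{Largo} = 28.2 − 0.3·12 = 24.6.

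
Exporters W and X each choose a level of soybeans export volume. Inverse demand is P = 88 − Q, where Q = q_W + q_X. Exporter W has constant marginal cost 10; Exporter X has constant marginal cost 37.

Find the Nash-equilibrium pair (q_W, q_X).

Exporter W's profit: π = q_W(88 − (q_W + q_X)) − 10q_W.
∂π/∂q_W = 78 − 2q_W − q_X = 0, so q_W = 39 − 0.5q_X.
By the same steps for X: q_X = 25.5 − 0.5q_W.
Plugging q_X into W's best response: q_W = 39 − 0.5(25.5 − 0.5q_W) ⇒ 0.75q_W = 26.25, so q_W = 35.
Then q_X = 25.5 − 0.5·35 = 8.

35, 8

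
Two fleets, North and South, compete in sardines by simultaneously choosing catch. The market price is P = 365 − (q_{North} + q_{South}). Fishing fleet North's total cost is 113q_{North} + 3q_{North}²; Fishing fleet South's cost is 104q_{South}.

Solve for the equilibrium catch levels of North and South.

16.2, 122.4

Fishing fleet North's profit: π = q_{North}(365 − (q_{North} + q_{South})) − 113q_{North} − 3q_{North}².
∂π/∂q_{North} = 252 − 8q_{North} − q_{South} = 0, so q_{North} = 31.5 − 0.125q_{South}.
For South: ∂π/∂q_{South} = 261 − 2q_{South} − q_{North} = 0 ⇒ q_{South} = 130.5 − 0.5q_{North}.
Solving the two reaction functions simultaneously: (1 − (−0.125)(−0.5))q_{North} = 31.5 − 0.125·130.5, so 0.9375q_{North} = 15.1875 and q_{North} = 16.2.
Then q_{South} = 130.5 − 0.5·16.2 = 122.4.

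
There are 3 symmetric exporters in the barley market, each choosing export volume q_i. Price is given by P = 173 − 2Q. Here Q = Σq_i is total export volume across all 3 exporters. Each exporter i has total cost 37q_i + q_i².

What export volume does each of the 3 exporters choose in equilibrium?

13.6

A representative exporter's profit is π_i = q_i(173 − 2Q) − 37q_i − q_i², with Q = q_i + Σ_{j≠i} q_j.
First-order condition: 136 − 6q_i − 2Σ_{j≠i} q_j = 0.
Imposing symmetry (q_j = q for all j) turns Σ_{j≠i} q_j into 2q, so 136 = 10q and q = 13.6.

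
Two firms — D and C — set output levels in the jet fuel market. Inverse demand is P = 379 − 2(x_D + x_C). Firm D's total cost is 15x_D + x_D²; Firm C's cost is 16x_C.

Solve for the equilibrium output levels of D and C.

Firm D's profit: π = x_D(379 − 2(x_D + x_C)) − 15x_D − x_D².
∂π/∂x_D = 364 − 6x_D − 2x_C = 0, so x_D = 182/3 − (1/3)x_C.
For C: ∂π/∂x_C = 363 − 4x_C − 2x_D = 0 ⇒ x_C = 90.75 − 0.5x_D.
Solving the two reaction functions simultaneously: (1 − (−1/3)(−0.5))x_D = 182/3 − (1/3)·90.75, so (5/6)x_D = 365/12 and x_D = 36.5.
Then x_C = 90.75 − 0.5·36.5 = 72.5.

36.5, 72.5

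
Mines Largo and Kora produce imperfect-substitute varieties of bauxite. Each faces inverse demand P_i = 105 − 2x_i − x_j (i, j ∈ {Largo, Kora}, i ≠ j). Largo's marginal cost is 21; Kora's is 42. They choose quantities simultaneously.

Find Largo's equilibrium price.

57.4

Mine Largo's profit: π = x_{Largo}(105 − 2x_{Largo} − x_{Kora}) − 21x_{Largo}.
∂π/∂x_{Largo} = 84 − 4x_{Largo} − x_{Kora} = 0 ⇒ x_{Largo} = 21 − 0.25x_{Kora}.
Similarly x_{Kora} = 15.75 − 0.25x_{Largo}.
Substituting the second reaction function into the first: x_{Largo} = 21 − 0.25(15.75 − 0.25x_{Largo}), which gives 0.9375x_{Largo} = 17.0625 ⇒ x_{Largo} = 18.2.
Then x_{Kora} = 15.75 − 0.25·18.2 = 11.2.
P_{Largo} = 105 − 2·18.2 − 11.2 = 57.4.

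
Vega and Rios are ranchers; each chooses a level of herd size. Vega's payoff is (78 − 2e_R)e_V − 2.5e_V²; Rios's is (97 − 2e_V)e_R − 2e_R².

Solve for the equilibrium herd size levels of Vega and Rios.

Expanding Vega's payoff: 78e_V − 2e_Re_V − 2.5e_V².
∂π/∂e_V = 78 − 2e_R − 5e_V = 0, so e_V = 15.6 − 0.4e_R.
Likewise for Rios: e_R = 24.25 − 0.5e_V.
Solving the two reaction functions simultaneously: (1 − (−0.4)(−0.5))e_V = 15.6 − 0.4·24.25, so 0.8e_V = 5.9 and e_V = 7.375.
Then e_R = 24.25 − 0.5·7.375 = 20.5625.

7.375, 20.5625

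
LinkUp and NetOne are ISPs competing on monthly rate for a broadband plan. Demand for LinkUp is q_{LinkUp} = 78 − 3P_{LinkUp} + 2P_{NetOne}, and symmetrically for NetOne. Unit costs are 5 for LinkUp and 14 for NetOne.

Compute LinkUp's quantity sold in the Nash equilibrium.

59.8125

LinkUp's profit: π = (P_{LinkUp} − 5)(78 − 3P_{LinkUp} + 2P_{NetOne}).
∂π/∂P_{LinkUp} = 93 − 6P_{LinkUp} + 2P_{NetOne} = 0 ⇒ P_{LinkUp} = 15.5 + (1/3)P_{NetOne}.
Similarly P_{NetOne} = 20 + (1/3)P_{LinkUp}.
Substituting the second reaction function into the first: P_{LinkUp} = 15.5 + (1/3)(20 + (1/3)P_{LinkUp}), which gives (8/9)P_{LinkUp} = 133/6 ⇒ P_{LinkUp} = 24.9375.
Then P_{NetOne} = 20 + (1/3)·24.9375 = 28.3125.
q_{LinkUp} = 78 − 3·24.9375 + 2·28.3125 = 59.8125.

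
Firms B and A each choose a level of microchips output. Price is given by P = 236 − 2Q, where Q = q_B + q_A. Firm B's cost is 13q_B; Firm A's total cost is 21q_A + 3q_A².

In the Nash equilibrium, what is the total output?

Firm B's profit: π = q_B(236 − 2(q_B + q_A)) − 13q_B.
∂π/∂q_B = 223 − 4q_B − 2q_A = 0, so q_B = 55.75 − 0.5q_A.
For A: ∂π/∂q_A = 215 − 10q_A − 2q_B = 0 ⇒ q_A = 21.5 − 0.2q_B.
Substituting the second reaction function into the first: q_B = 55.75 − 0.5(21.5 − 0.2q_B), which gives 0.9q_B = 45 ⇒ q_B = 50.
Then q_A = 21.5 − 0.2·50 = 11.5.
Total output: 50 + 11.5 = 61.5.

61.5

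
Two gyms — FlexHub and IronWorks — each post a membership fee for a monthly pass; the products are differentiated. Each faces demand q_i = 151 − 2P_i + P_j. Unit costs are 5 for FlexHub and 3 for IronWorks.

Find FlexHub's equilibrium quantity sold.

FlexHub's profit: π = (P_{FlexHub} − 5)(151 − 2P_{FlexHub} + P_{IronWorks}).
∂π/∂P_{FlexHub} = 161 − 4P_{FlexHub} + P_{IronWorks} = 0 ⇒ P_{FlexHub} = 40.25 + 0.25P_{IronWorks}.
Similarly P_{IronWorks} = 39.25 + 0.25P_{FlexHub}.
Substituting the second reaction function into the first: P_{FlexHub} = 40.25 + 0.25(39.25 + 0.25P_{FlexHub}), which gives 0.9375P_{FlexHub} = 50.0625 ⇒ P_{FlexHub} = 53.4.
Then P_{IronWorks} = 39.25 + 0.25·53.4 = 52.6.
q_{FlexHub} = 151 − 2·53.4 + 52.6 = 96.8.

96.8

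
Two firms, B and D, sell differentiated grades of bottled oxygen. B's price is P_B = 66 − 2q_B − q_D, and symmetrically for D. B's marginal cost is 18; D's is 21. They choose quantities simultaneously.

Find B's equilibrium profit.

192.08

Firm B's profit: π = q_B(66 − 2q_B − q_D) − 18q_B.
∂π/∂q_B = 48 − 4q_B − q_D = 0 ⇒ q_B = 12 − 0.25q_D.
Similarly q_D = 11.25 − 0.25q_B.
Plugging q_D into B's best response: q_B = 12 − 0.25(11.25 − 0.25q_B) ⇒ 0.9375q_B = 9.1875, so q_B = 9.8.
Then q_D = 11.25 − 0.25·9.8 = 8.8.
P_B = 66 − 2·9.8 − 8.8 = 37.6.
Profit = (37.6 − 18)·9.8 = 192.08.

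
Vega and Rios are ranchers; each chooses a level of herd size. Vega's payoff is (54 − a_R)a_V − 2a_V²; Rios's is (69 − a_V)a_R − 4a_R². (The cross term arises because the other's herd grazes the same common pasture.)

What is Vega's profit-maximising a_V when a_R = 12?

Expanding Vega's payoff: 54a_V − a_Ra_V − 2a_V².
∂π/∂a_V = 54 − a_R − 4a_V = 0, so a_V = 13.5 − 0.25a_R.
At a_R = 12: a_V = 13.5 − 0.25·12 = 10.5.

10.5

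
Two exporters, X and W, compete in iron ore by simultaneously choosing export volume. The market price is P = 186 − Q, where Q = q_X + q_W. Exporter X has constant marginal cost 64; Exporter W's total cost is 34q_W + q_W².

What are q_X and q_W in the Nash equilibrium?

48, 26

Exporter X's profit: π = q_X(186 − (q_X + q_W)) − 64q_X.
∂π/∂q_X = 122 − 2q_X − q_W = 0, so q_X = 61 − 0.5q_W.
For W: ∂π/∂q_W = 152 − 4q_W − q_X = 0 ⇒ q_W = 38 − 0.25q_X.
Plugging q_W into X's best response: q_X = 61 − 0.5(38 − 0.25q_X) ⇒ 0.875q_X = 42, so q_X = 48.
Then q_W = 38 − 0.25·48 = 26.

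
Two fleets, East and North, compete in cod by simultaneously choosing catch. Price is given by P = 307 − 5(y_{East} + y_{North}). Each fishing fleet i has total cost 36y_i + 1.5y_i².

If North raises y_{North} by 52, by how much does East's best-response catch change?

Fishing fleet East's profit: π = y_{East}(307 − 5(y_{East} + y_{North})) − 36y_{East} − 1.5y_{East}².
∂π/∂y_{East} = 271 − 13y_{East} − 5y_{North} = 0, so y_{East} = 271/13 − (5/13)y_{North}.
The reaction-function slope is −5/13, so a 52-unit rise in y_{North} moves y_{East} by −5/13 × 52 = −20. East's best response falls — the actions are strategic substitutes.

-20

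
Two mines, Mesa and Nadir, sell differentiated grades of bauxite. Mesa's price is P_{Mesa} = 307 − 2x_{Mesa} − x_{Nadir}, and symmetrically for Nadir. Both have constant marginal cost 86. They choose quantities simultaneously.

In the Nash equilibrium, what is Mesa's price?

174.4

Mine Mesa's profit: π = x_{Mesa}(307 − 2x_{Mesa} − x_{Nadir}) − 86x_{Mesa}.
∂π/∂x_{Mesa} = 221 − 4x_{Mesa} − x_{Nadir} = 0 ⇒ x_{Mesa} = 55.25 − 0.25x_{Nadir}.
Setting x_{Mesa} = x_{Nadir} in the reaction function: x_{Mesa} = 55.25 − 0.25x_{Mesa}, so x_{Mesa} = 55.25 / 1.25 = 44.2.
P_{Mesa} = 307 − 2·44.2 − 44.2 = 174.4.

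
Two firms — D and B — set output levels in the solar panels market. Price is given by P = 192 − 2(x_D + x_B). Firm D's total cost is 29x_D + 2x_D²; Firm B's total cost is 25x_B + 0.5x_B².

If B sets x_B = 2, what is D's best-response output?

Firm D's profit: π = x_D(192 − 2(x_D + x_B)) − 29x_D − 2x_D².
∂π/∂x_D = 163 − 8x_D − 2x_B = 0, so x_D = 20.375 − 0.25x_B.
At x_B = 2: x_D = 20.375 − 0.25·2 = 19.875.

19.875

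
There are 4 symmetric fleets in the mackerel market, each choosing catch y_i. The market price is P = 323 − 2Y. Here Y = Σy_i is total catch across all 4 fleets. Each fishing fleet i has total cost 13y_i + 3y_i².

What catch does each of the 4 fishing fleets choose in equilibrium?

A representative fishing fleet's profit is π_i = y_i(323 − 2Y) − 13y_i − 3y_i², with Y = y_i + Σ_{j≠i} y_j.
First-order condition: 310 − 10y_i − 2Σ_{j≠i} y_j = 0.
In a symmetric equilibrium every fishing fleet chooses the same y, so Σ_{j≠i} y_j = 3y. The condition becomes 310 − 16y = 0, giving y = 310/16 = 19.375.

19.375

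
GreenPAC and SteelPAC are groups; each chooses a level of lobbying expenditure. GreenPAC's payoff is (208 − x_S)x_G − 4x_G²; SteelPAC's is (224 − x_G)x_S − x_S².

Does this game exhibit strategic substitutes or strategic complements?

Expanding GreenPAC's payoff: 208x_G − x_Sx_G − 4x_G².
∂π/∂x_G = 208 − x_S − 8x_G = 0, so x_G = 26 − 0.125x_S.
The best-response slope dx_G/dx_S = −0.125 < 0: the reaction function is downward-sloping, so the choices are strategic substitutes.

strategic substitutes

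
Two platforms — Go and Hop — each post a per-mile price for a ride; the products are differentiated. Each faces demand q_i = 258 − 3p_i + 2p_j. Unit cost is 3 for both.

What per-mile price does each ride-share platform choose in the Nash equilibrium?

Go's profit: π = (p_{Go} − 3)(258 − 3p_{Go} + 2p_{Hop}).
∂π/∂p_{Go} = 267 − 6p_{Go} + 2p_{Hop} = 0 ⇒ p_{Go} = 44.5 + (1/3)p_{Hop}.
Setting p_{Go} = p_{Hop} in the reaction function: p_{Go} = 44.5 + (1/3)p_{Go}, so p_{Go} = 44.5 / (2/3) = 66.75.

66.75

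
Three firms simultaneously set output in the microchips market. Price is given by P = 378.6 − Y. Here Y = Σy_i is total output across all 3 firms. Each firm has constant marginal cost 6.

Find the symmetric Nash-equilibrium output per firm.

93.15

A representative firm's profit is π_i = y_i(378.6 − Y) − 6y_i, with Y = y_i + Σ_{j≠i} y_j.
First-order condition: 372.6 − 2y_i − Σ_{j≠i} y_j = 0.
With identical firms, set every y_j = y: then 372.6 − 2y − 2y = 0, i.e. y = 372.6/4 = 93.15.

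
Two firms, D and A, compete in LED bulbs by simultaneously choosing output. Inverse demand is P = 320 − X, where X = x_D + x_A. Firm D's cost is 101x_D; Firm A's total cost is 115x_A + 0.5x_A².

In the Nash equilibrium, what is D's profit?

8172.16

Firm D's profit: π = x_D(320 − (x_D + x_A)) − 101x_D.
∂π/∂x_D = 219 − 2x_D − x_A = 0, so x_D = 109.5 − 0.5x_A.
For A: ∂π/∂x_A = 205 − 3x_A − x_D = 0 ⇒ x_A = 205/3 − (1/3)x_D.
Plugging x_A into D's best response: x_D = 109.5 − 0.5(205/3 − (1/3)x_D) ⇒ (5/6)x_D = 226/3, so x_D = 90.4.
Then x_A = 205/3 − (1/3)·90.4 = 38.2.
Price P = 320 − 128.6 = 191.4.
D's profit: (191.4 − 101)·90.4 = 8172.16.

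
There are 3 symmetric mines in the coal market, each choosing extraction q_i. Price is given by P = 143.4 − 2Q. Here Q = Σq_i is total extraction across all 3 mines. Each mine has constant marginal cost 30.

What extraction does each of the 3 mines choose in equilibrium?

14.175

A representative mine's profit is π_i = q_i(143.4 − 2Q) − 30q_i, with Q = q_i + Σ_{j≠i} q_j.
First-order condition: 113.4 − 4q_i − 2Σ_{j≠i} q_j = 0.
With identical mines, set every q_j = q: then 113.4 − 4q − 4q = 0, i.e. q = 113.4/8 = 14.175.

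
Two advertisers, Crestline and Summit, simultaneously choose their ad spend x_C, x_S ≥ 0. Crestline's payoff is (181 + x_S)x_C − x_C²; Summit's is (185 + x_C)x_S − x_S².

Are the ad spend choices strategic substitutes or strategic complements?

Expanding Crestline's payoff: 181x_C + x_Sx_C − x_C².
∂π/∂x_C = 181 + x_S − 2x_C = 0, so x_C = 90.5 + 0.5x_S.
The best-response slope dx_C/dx_S = 0.5 > 0: the reaction function is upward-sloping, so the choices are strategic complements.

strategic complements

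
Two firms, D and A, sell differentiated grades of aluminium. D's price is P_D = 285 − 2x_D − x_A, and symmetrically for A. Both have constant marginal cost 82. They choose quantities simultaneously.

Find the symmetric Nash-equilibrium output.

Firm D's profit: π = x_D(285 − 2x_D − x_A) − 82x_D.
∂π/∂x_D = 203 − 4x_D − x_A = 0 ⇒ x_D = 50.75 − 0.25x_A.
By symmetry x_A = x_D; substituting into the reaction function, 1.25x_D = 50.75 and x_D = 40.6.

40.6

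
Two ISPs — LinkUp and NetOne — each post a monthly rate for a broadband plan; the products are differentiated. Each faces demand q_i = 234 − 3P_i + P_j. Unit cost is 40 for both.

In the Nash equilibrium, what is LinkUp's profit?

2845.92

LinkUp's profit: π = (P_{LinkUp} − 40)(234 − 3P_{LinkUp} + P_{NetOne}).
∂π/∂P_{LinkUp} = 354 − 6P_{LinkUp} + P_{NetOne} = 0 ⇒ P_{LinkUp} = 59 + (1/6)P_{NetOne}.
The game is symmetric, so in equilibrium P_{NetOne} = P_{LinkUp}: the reaction function gives (5/6)P_{LinkUp} = 59, hence P_{LinkUp} = 70.8.
q_{LinkUp} = 234 − 3·70.8 + 70.8 = 92.4.
Profit = (70.8 − 40)·92.4 = 2845.92.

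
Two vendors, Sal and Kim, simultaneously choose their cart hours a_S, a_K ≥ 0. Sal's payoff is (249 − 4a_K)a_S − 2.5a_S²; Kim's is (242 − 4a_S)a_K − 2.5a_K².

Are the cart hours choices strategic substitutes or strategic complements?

strategic substitutes

Expanding Sal's payoff: 249a_S − 4a_Ka_S − 2.5a_S².
∂π/∂a_S = 249 − 4a_K − 5a_S = 0, so a_S = 49.8 − 0.8a_K.
The best-response slope da_S/da_K = −0.8 < 0: the reaction function is downward-sloping, so the choices are strategic substitutes.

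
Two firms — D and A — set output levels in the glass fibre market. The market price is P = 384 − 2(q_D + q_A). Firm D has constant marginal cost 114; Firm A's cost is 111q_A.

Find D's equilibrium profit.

Firm D's profit: π = q_D(384 − 2(q_D + q_A)) − 114q_D.
∂π/∂q_D = 270 − 4q_D − 2q_A = 0, so q_D = 67.5 − 0.5q_A.
By the same steps for A: q_A = 68.25 − 0.5q_D.
Solving the two reaction functions simultaneously: (1 − (−0.5)(−0.5))q_D = 67.5 − 0.5·68.25, so 0.75q_D = 33.375 and q_D = 44.5.
Then q_A = 68.25 − 0.5·44.5 = 46.
Price P = 384 − 2·90.5 = 203.
D's profit: (203 − 114)·44.5 = 3960.5.

3960.5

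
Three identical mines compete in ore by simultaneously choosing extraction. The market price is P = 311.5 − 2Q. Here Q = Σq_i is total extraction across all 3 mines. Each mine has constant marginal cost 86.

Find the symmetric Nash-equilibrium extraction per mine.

A representative mine's profit is π_i = q_i(311.5 − 2Q) − 86q_i, with Q = q_i + Σ_{j≠i} q_j.
First-order condition: 225.5 − 4q_i − 2Σ_{j≠i} q_j = 0.
In a symmetric equilibrium every mine chooses the same q, so Σ_{j≠i} q_j = 2q. The condition becomes 225.5 − 8q = 0, giving q = 225.5/8 = 28.1875.

28.1875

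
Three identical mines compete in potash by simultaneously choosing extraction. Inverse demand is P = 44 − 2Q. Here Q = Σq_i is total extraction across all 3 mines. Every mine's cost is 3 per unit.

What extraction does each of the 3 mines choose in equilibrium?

5.125

A representative mine's profit is π_i = q_i(44 − 2Q) − 3q_i, with Q = q_i + Σ_{j≠i} q_j.
First-order condition: 41 − 4q_i − 2Σ_{j≠i} q_j = 0.
In a symmetric equilibrium every mine chooses the same q, so Σ_{j≠i} q_j = 2q. The condition becomes 41 − 8q = 0, giving q = 41/8 = 5.125.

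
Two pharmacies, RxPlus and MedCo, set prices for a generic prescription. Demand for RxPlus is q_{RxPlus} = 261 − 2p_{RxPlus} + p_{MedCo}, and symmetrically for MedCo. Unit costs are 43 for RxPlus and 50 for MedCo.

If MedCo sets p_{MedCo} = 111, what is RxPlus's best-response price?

114.5

RxPlus's profit: π = (p_{RxPlus} − 43)(261 − 2p_{RxPlus} + p_{MedCo}).
∂π/∂p_{RxPlus} = 347 − 4p_{RxPlus} + p_{MedCo} = 0 ⇒ p_{RxPlus} = 86.75 + 0.25p_{MedCo}.
At p_{MedCo} = 111: p_{RxPlus} = 86.75 + 0.25·111 = 114.5.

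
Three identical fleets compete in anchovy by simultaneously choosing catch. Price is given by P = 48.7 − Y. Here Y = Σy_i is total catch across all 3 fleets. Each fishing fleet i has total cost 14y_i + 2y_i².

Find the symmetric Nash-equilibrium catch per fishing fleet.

A representative fishing fleet's profit is π_i = y_i(48.7 − Y) − 14y_i − 2y_i², with Y = y_i + Σ_{j≠i} y_j.
First-order condition: 34.7 − 6y_i − Σ_{j≠i} y_j = 0.
In a symmetric equilibrium every fishing fleet chooses the same y, so Σ_{j≠i} y_j = 2y. The condition becomes 34.7 − 8y = 0, giving y = 34.7/8 = 4.3375.

4.3375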